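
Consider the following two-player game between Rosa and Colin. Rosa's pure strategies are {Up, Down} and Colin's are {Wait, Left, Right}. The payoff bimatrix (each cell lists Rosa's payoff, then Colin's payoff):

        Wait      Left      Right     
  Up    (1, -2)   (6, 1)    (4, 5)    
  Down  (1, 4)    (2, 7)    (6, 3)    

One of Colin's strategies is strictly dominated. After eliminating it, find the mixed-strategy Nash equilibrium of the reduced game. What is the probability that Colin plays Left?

q = 1/3

Colin's strategy Wait is strictly dominated by Left: 1 > -2 and 7 > 4. Eliminate Wait.
In a mixed equilibrium Rosa is indifferent between Up and Down; this condition fixes q.
  Rosa's payoff from Up: q·6 + (1−q)·4 = 2q + 4
  Rosa's payoff from Down: q·2 + (1−q)·6 = -4q + 6
  2q + 4 = -4q + 6  ⇒  6q = 2  ⇒  q = 1/3.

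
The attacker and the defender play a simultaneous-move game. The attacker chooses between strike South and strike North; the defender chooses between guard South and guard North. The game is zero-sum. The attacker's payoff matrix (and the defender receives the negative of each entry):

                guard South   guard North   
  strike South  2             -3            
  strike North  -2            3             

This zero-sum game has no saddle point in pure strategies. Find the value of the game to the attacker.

In a mixed equilibrium the attacker is indifferent between strike South and strike North; this condition fixes q.
  the attacker's payoff from strike South: q·2 + (1−q)·(-3) = 5q - 3
  the attacker's payoff from strike North: q·(-2) + (1−q)·3 = -5q + 3
  5q - 3 = -5q + 3  ⇒  10q = 6  ⇒  q = 3/5.
The value is the attacker's expected payoff against this mix (using strike South): (3/5)·2 + (2/5)·(-3) = 0.

v = 0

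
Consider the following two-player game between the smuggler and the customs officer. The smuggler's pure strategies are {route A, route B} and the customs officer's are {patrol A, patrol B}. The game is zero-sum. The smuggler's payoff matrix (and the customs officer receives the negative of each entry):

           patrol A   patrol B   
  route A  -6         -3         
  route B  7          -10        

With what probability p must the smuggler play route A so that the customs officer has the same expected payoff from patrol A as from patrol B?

p = 17/20

In a mixed equilibrium the customs officer is indifferent between patrol A and patrol B; this condition fixes p.
  the customs officer's expected payoff from patrol A: p·6 + (1−p)·(-7) = 13p - 7
  the customs officer's expected payoff from patrol B: p·3 + (1−p)·10 = -7p + 10
  13p - 7 = -7p + 10  ⇒  20p = 17  ⇒  p = 17/20.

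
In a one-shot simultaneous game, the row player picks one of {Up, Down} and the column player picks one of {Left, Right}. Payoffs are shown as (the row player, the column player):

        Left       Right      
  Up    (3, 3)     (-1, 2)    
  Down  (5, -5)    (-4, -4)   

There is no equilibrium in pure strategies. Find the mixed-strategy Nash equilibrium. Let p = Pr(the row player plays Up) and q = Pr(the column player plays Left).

The column player's indifference between Left and Right determines the row player's mixing probability p:
  the column player's expected payoff from Left: p·3 + (1−p)·(-5) = 8p - 5
  the column player's expected payoff from Right: p·2 + (1−p)·(-4) = 6p - 4
  8p - 5 = 6p - 4  ⇒  2p = 1  ⇒  p = 1/2.
Set the row player's expected payoff from Up equal to that from Down:
  the row player's payoff from Up: q·3 + (1−q)·(-1) = 4q - 1
  the row player's payoff from Down: q·5 + (1−q)·(-4) = 9q - 4
  4q - 1 = 9q - 4  ⇒  -5q = -3  ⇒  q = 3/5.

p = 1/2, q = 3/5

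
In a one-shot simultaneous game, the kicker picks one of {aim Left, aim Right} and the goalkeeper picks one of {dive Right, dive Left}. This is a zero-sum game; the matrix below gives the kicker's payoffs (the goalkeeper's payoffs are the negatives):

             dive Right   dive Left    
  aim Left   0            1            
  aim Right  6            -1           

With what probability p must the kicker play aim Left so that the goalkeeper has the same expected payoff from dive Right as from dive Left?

p = 7/8

For the goalkeeper to be willing to mix, the goalkeeper must be indifferent between dive Right and dive Left, which pins down the kicker's mix.
  the goalkeeper's payoff from dive Right: p·0 + (1−p)·(-6) = 6p - 6
  the goalkeeper's payoff from dive Left: p·(-1) + (1−p)·1 = -2p + 1
  6p - 6 = -2p + 1  ⇒  8p = 7  ⇒  p = 7/8.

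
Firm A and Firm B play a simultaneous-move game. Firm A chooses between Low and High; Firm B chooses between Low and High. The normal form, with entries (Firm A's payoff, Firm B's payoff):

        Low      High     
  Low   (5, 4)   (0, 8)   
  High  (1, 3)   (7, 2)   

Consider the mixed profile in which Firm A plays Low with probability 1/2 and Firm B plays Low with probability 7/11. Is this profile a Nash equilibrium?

No

Given Firm A's mix p = 1/2, Firm B's payoff from Low is 7/2 but from High is 5. Firm B strictly prefers High, so Firm B would not mix.
So the proposed profile is not a Nash equilibrium.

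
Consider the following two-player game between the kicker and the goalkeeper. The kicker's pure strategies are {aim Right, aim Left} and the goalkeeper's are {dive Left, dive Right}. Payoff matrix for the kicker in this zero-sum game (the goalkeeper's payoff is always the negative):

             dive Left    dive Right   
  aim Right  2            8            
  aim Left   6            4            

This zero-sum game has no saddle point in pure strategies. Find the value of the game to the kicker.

In a mixed equilibrium the kicker is indifferent between aim Right and aim Left; this condition fixes q.
  the kicker's expected payoff from aim Right: q·2 + (1−q)·8 = -6q + 8
  the kicker's expected payoff from aim Left: q·6 + (1−q)·4 = 2q + 4
  -6q + 8 = 2q + 4  ⇒  -8q = -4  ⇒  q = 1/2.
The value is the kicker's expected payoff against this mix (using aim Right): (1/2)·2 + (1/2)·8 = 5.

v = 5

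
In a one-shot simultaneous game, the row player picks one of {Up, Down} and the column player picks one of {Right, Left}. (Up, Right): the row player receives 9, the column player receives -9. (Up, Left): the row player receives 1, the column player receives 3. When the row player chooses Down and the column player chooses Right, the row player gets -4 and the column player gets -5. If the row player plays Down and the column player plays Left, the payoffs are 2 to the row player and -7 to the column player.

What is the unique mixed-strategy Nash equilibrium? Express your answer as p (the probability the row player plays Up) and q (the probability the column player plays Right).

p = 1/7, q = 1/14

For the column player to be willing to mix, the column player must be indifferent between Right and Left, which pins down the row player's mix.
  the column player's payoff from Right: p·(-9) + (1−p)·(-5) = -4p - 5
  the column player's payoff from Left: p·3 + (1−p)·(-7) = 10p - 7
  -4p - 5 = 10p - 7  ⇒  -14p = -2  ⇒  p = 1/7.
In a mixed equilibrium the row player is indifferent between Up and Down; this condition fixes q.
  the row player's payoff from Up: q·9 + (1−q)·1 = 8q + 1
  the row player's payoff from Down: q·(-4) + (1−q)·2 = -6q + 2
  8q + 1 = -6q + 2  ⇒  14q = 1  ⇒  q = 1/14.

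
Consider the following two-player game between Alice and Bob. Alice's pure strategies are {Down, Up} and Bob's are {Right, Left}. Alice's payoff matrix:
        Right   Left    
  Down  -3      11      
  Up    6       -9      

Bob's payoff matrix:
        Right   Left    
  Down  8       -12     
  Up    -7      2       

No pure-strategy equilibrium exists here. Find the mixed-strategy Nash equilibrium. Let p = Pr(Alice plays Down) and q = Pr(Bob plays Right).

p = 9/29, q = 20/29

Bob's indifference between Right and Left determines Alice's mixing probability p:
  Bob's payoff to Right: p·8 + (1−p)·(-7) = 15p - 7
  Bob's payoff to Left: p·(-12) + (1−p)·2 = -14p + 2
  15p - 7 = -14p + 2  ⇒  29p = 9  ⇒  p = 9/29.
Set Alice's expected payoff from Down equal to that from Up:
  Alice's payoff from Down: q·(-3) + (1−q)·11 = -14q + 11
  Alice's payoff from Up: q·6 + (1−q)·(-9) = 15q - 9
  -14q + 11 = 15q - 9  ⇒  -29q = -20  ⇒  q = 20/29.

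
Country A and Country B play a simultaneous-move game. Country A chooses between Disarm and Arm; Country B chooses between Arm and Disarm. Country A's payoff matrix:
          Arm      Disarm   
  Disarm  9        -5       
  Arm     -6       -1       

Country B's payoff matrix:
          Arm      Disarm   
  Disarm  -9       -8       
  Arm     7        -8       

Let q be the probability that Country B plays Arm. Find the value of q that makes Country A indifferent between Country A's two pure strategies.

q = 4/19

Set Country A's expected payoff from Disarm equal to that from Arm:
  Country A's payoff from Disarm: q·9 + (1−q)·(-5) = 14q - 5
  Country A's payoff from Arm: q·(-6) + (1−q)·(-1) = -5q - 1
  14q - 5 = -5q - 1  ⇒  19q = 4  ⇒  q = 4/19.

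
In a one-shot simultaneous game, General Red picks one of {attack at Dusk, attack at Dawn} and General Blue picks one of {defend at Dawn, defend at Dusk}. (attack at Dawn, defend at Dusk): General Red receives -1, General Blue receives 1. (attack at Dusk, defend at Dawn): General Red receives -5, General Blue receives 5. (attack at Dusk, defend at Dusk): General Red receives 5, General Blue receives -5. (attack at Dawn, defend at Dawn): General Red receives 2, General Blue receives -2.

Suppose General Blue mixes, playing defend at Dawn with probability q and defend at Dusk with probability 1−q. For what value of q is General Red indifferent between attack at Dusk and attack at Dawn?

q = 6/13

Set General Red's expected payoff from attack at Dusk equal to that from attack at Dawn:
  General Red's payoff to attack at Dusk: q·(-5) + (1−q)·5 = -10q + 5
  General Red's payoff to attack at Dawn: q·2 + (1−q)·(-1) = 3q - 1
  -10q + 5 = 3q - 1  ⇒  -13q = -6  ⇒  q = 6/13.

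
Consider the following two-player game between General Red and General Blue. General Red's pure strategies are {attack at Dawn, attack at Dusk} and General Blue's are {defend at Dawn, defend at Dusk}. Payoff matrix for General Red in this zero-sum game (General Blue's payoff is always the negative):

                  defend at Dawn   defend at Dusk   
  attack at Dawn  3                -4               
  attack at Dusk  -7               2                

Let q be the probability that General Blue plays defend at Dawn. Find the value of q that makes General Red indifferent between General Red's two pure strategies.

Set General Red's expected payoff from attack at Dawn equal to that from attack at Dusk:
  General Red's payoff from attack at Dawn: q·3 + (1−q)·(-4) = 7q - 4
  General Red's payoff from attack at Dusk: q·(-7) + (1−q)·2 = -9q + 2
  7q - 4 = -9q + 2  ⇒  16q = 6  ⇒  q = 3/8.

q = 3/8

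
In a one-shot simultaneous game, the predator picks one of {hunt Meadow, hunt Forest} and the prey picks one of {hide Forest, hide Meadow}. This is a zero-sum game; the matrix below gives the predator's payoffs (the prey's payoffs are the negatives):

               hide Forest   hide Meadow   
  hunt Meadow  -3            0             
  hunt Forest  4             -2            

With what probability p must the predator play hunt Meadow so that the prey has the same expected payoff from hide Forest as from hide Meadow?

p = 2/3

For the prey to be willing to mix, the prey must be indifferent between hide Forest and hide Meadow, which pins down the predator's mix.
  the prey's payoff from hide Forest: p·3 + (1−p)·(-4) = 7p - 4
  the prey's payoff from hide Meadow: p·0 + (1−p)·2 = -2p + 2
  7p - 4 = -2p + 2  ⇒  9p = 6  ⇒  p = 2/3.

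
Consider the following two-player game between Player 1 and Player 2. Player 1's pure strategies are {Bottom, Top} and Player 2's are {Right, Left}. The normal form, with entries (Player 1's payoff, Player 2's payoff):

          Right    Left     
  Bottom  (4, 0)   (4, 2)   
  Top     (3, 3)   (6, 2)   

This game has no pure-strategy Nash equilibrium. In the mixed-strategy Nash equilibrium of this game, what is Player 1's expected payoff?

Set Player 1's expected payoff from Bottom equal to that from Top:
  Player 1's payoff from Bottom: q·4 + (1−q)·4 = 4
  Player 1's payoff from Top: q·3 + (1−q)·6 = -3q + 6
  4 = -3q + 6  ⇒  3q = 2  ⇒  q = 2/3.
At equilibrium Player 1 is indifferent across rows, so Player 1's payoff equals the payoff from Bottom: (2/3)·4 + (1/3)·4 = 4.

4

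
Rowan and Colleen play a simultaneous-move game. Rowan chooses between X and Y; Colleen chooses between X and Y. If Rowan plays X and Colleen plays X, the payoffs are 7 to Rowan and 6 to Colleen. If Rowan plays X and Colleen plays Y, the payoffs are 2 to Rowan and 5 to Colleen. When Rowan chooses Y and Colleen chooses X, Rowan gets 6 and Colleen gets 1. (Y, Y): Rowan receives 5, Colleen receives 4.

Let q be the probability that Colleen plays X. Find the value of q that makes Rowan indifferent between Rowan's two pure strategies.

Set Rowan's expected payoff from X equal to that from Y:
  Rowan's expected payoff from X: q·7 + (1−q)·2 = 5q + 2
  Rowan's expected payoff from Y: q·6 + (1−q)·5 = q + 5
  5q + 2 = q + 5  ⇒  4q = 3  ⇒  q = 3/4.

q = 3/4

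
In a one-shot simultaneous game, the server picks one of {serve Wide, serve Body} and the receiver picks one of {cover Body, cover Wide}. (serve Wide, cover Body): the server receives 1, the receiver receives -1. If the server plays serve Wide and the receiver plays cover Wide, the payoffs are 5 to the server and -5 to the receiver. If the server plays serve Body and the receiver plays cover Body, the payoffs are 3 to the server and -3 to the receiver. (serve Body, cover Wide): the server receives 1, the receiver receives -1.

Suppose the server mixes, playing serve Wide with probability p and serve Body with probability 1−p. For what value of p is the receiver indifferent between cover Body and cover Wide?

In a mixed equilibrium the receiver is indifferent between cover Body and cover Wide; this condition fixes p.
  the receiver's payoff to cover Body: p·(-1) + (1−p)·(-3) = 2p - 3
  the receiver's payoff to cover Wide: p·(-5) + (1−p)·(-1) = -4p - 1
  2p - 3 = -4p - 1  ⇒  6p = 2  ⇒  p = 1/3.

p = 1/3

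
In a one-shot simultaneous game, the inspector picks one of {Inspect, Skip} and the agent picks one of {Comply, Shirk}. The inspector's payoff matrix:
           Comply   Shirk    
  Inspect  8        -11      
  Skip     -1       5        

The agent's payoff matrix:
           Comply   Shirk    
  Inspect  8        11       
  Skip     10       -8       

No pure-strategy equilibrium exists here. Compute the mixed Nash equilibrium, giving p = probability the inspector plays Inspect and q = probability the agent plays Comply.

p = 6/7, q = 16/25

For the agent to be willing to mix, the agent must be indifferent between Comply and Shirk, which pins down the inspector's mix.
  the agent's payoff from Comply: p·8 + (1−p)·10 = -2p + 10
  the agent's payoff from Shirk: p·11 + (1−p)·(-8) = 19p - 8
  -2p + 10 = 19p - 8  ⇒  -21p = -18  ⇒  p = 6/7.
In a mixed equilibrium the inspector is indifferent between Inspect and Skip; this condition fixes q.
  the inspector's payoff to Inspect: q·8 + (1−q)·(-11) = 19q - 11
  the inspector's payoff to Skip: q·(-1) + (1−q)·5 = -6q + 5
  19q - 11 = -6q + 5  ⇒  25q = 16  ⇒  q = 16/25.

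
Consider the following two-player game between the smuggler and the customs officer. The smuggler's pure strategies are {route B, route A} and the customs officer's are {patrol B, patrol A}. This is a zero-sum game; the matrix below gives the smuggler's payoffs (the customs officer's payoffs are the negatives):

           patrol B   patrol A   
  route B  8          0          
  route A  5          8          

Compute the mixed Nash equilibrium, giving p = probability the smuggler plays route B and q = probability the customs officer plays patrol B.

For the customs officer to be willing to mix, the customs officer must be indifferent between patrol B and patrol A, which pins down the smuggler's mix.
  the customs officer's payoff from patrol B: p·(-8) + (1−p)·(-5) = -3p - 5
  the customs officer's payoff from patrol A: p·0 + (1−p)·(-8) = 8p - 8
  -3p - 5 = 8p - 8  ⇒  -11p = -3  ⇒  p = 3/11.
In a mixed equilibrium the smuggler is indifferent between route B and route A; this condition fixes q.
  the smuggler's payoff from route B: q·8 + (1−q)·0 = 8q
  the smuggler's payoff from route A: q·5 + (1−q)·8 = -3q + 8
  8q = -3q + 8  ⇒  11q = 8  ⇒  q = 8/11.

p = 3/11, q = 8/11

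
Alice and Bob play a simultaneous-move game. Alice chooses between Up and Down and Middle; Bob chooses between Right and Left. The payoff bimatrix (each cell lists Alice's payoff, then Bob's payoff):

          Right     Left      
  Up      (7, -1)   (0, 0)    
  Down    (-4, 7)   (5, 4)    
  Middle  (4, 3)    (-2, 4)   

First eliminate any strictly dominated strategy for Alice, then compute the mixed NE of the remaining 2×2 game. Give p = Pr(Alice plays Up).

p = 3/4

Alice's strategy Middle is strictly dominated by Up: 7 > 4 and 0 > -2. Eliminate Middle.
In a mixed equilibrium Bob is indifferent between Right and Left; this condition fixes p.
  Bob's payoff from Right: p·(-1) + (1−p)·7 = -8p + 7
  Bob's payoff from Left: p·0 + (1−p)·4 = -4p + 4
  -8p + 7 = -4p + 4  ⇒  -4p = -3  ⇒  p = 3/4.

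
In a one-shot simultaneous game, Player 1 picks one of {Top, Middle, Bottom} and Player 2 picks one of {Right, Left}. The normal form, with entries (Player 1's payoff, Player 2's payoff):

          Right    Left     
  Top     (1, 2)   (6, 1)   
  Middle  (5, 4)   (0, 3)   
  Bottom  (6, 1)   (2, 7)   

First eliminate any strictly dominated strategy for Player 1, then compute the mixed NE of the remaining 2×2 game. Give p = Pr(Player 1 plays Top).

Player 1's strategy Middle is strictly dominated by Bottom: 6 > 5 and 2 > 0. Eliminate Middle.
Set Player 2's expected payoff from Right equal to that from Left:
  Player 2's payoff from Right: p·2 + (1−p)·1 = p + 1
  Player 2's payoff from Left: p·1 + (1−p)·7 = -6p + 7
  p + 1 = -6p + 7  ⇒  7p = 6  ⇒  p = 6/7.

p = 6/7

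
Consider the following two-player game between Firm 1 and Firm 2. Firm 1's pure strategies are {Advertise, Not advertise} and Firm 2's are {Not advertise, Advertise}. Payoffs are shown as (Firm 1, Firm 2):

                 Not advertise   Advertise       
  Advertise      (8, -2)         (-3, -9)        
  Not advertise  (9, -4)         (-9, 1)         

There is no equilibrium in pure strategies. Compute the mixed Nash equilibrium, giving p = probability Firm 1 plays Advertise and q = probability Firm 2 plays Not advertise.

p = 5/12, q = 6/7

Firm 2's indifference between Not advertise and Advertise determines Firm 1's mixing probability p:
  Firm 2's payoff to Not advertise: p·(-2) + (1−p)·(-4) = 2p - 4
  Firm 2's payoff to Advertise: p·(-9) + (1−p)·1 = -10p + 1
  2p - 4 = -10p + 1  ⇒  12p = 5  ⇒  p = 5/12.
In a mixed equilibrium Firm 1 is indifferent between Advertise and Not advertise; this condition fixes q.
  Firm 1's expected payoff from Advertise: q·8 + (1−q)·(-3) = 11q - 3
  Firm 1's expected payoff from Not advertise: q·9 + (1−q)·(-9) = 18q - 9
  11q - 3 = 18q - 9  ⇒  -7q = -6  ⇒  q = 6/7.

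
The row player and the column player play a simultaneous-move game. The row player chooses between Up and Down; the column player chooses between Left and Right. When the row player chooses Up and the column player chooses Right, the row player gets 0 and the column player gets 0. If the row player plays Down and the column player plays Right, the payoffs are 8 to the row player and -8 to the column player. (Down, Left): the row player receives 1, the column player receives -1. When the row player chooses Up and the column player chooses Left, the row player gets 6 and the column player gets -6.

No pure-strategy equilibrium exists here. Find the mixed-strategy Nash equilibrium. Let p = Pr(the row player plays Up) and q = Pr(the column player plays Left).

Set the column player's expected payoff from Left equal to that from Right:
  the column player's expected payoff from Left: p·(-6) + (1−p)·(-1) = -5p - 1
  the column player's expected payoff from Right: p·0 + (1−p)·(-8) = 8p - 8
  -5p - 1 = 8p - 8  ⇒  -13p = -7  ⇒  p = 7/13.
The column player's mix must leave the row player indifferent between Up and Down.
  the row player's payoff from Up: q·6 + (1−q)·0 = 6q
  the row player's payoff from Down: q·1 + (1−q)·8 = -7q + 8
  6q = -7q + 8  ⇒  13q = 8  ⇒  q = 8/13.

p = 7/13, q = 8/13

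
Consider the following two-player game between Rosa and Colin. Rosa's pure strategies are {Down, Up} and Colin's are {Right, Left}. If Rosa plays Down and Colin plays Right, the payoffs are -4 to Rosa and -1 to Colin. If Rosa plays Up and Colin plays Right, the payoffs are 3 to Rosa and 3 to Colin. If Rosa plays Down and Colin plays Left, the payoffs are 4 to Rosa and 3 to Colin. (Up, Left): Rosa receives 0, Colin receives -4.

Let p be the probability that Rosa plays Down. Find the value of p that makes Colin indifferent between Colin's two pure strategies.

In a mixed equilibrium Colin is indifferent between Right and Left; this condition fixes p.
  Colin's payoff from Right: p·(-1) + (1−p)·3 = -4p + 3
  Colin's payoff from Left: p·3 + (1−p)·(-4) = 7p - 4
  -4p + 3 = 7p - 4  ⇒  -11p = -7  ⇒  p = 7/11.

p = 7/11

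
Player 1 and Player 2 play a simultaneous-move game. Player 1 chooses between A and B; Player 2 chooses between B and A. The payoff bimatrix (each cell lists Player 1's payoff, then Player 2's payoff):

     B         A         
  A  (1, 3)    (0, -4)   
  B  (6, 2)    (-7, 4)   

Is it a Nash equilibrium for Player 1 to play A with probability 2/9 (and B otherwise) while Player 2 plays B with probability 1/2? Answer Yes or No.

Given Player 2's mix q = 1/2, Player 1's payoff from A is 1/2 but from B is -1/2. Player 1 strictly prefers A, so Player 1 would not mix.
So the proposed profile is not a Nash equilibrium.

No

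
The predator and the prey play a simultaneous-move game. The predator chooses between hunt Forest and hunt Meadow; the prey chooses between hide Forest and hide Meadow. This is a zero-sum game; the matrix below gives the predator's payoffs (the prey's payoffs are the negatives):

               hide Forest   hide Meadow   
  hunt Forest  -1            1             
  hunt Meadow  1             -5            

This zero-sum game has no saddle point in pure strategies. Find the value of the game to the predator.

v = -1/2

The prey's mix must leave the predator indifferent between hunt Forest and hunt Meadow.
  the predator's payoff from hunt Forest: q·(-1) + (1−q)·1 = -2q + 1
  the predator's payoff from hunt Meadow: q·1 + (1−q)·(-5) = 6q - 5
  -2q + 1 = 6q - 5  ⇒  -8q = -6  ⇒  q = 3/4.
The value is the predator's expected payoff against this mix (using hunt Forest): (3/4)·(-1) + (1/4)·1 = -1/2.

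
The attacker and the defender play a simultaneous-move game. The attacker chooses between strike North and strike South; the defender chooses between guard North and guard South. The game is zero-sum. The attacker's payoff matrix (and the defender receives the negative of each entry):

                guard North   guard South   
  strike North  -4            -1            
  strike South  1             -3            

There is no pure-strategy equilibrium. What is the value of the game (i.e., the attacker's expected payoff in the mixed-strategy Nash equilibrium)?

v = -13/7

Set the attacker's expected payoff from strike North equal to that from strike South:
  the attacker's payoff from strike North: q·(-4) + (1−q)·(-1) = -3q - 1
  the attacker's payoff from strike South: q·1 + (1−q)·(-3) = 4q - 3
  -3q - 1 = 4q - 3  ⇒  -7q = -2  ⇒  q = 2/7.
The value is the attacker's expected payoff against this mix (using strike North): (2/7)·(-4) + (5/7)·(-1) = -13/7.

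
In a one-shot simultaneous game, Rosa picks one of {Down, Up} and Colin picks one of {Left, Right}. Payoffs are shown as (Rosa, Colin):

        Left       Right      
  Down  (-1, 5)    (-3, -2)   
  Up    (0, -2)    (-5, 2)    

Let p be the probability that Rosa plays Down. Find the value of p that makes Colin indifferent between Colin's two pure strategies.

In a mixed equilibrium Colin is indifferent between Left and Right; this condition fixes p.
  Colin's payoff from Left: p·5 + (1−p)·(-2) = 7p - 2
  Colin's payoff from Right: p·(-2) + (1−p)·2 = -4p + 2
  7p - 2 = -4p + 2  ⇒  11p = 4  ⇒  p = 4/11.

p = 4/11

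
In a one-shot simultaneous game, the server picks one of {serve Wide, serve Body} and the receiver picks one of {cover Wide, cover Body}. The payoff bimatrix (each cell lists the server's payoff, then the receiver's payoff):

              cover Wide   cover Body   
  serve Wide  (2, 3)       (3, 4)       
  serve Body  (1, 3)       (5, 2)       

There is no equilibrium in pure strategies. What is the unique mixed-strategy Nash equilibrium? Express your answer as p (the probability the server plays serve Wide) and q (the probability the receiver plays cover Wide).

p = 1/2, q = 2/3

The server's mix must leave the receiver indifferent between cover Wide and cover Body.
  the receiver's payoff from cover Wide: p·3 + (1−p)·3 = 3
  the receiver's payoff from cover Body: p·4 + (1−p)·2 = 2p + 2
  3 = 2p + 2  ⇒  -2p = -1  ⇒  p = 1/2.
The server's indifference between serve Wide and serve Body determines the receiver's mixing probability q:
  the server's expected payoff from serve Wide: q·2 + (1−q)·3 = -q + 3
  the server's expected payoff from serve Body: q·1 + (1−q)·5 = -4q + 5
  -q + 3 = -4q + 5  ⇒  3q = 2  ⇒  q = 2/3.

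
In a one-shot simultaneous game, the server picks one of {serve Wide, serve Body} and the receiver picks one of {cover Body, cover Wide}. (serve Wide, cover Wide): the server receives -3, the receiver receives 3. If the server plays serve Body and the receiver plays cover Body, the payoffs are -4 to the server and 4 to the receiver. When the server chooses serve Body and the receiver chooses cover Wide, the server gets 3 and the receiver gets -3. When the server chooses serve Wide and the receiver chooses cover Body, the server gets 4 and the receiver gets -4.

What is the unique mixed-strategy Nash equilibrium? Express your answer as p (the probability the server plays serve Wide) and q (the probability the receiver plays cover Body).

p = 1/2, q = 3/7

For the receiver to be willing to mix, the receiver must be indifferent between cover Body and cover Wide, which pins down the server's mix.
  the receiver's payoff from cover Body: p·(-4) + (1−p)·4 = -8p + 4
  the receiver's payoff from cover Wide: p·3 + (1−p)·(-3) = 6p - 3
  -8p + 4 = 6p - 3  ⇒  -14p = -7  ⇒  p = 1/2.
For the server to be willing to mix, the server must be indifferent between serve Wide and serve Body, which pins down the receiver's mix.
  the server's expected payoff from serve Wide: q·4 + (1−q)·(-3) = 7q - 3
  the server's expected payoff from serve Body: q·(-4) + (1−q)·3 = -7q + 3
  7q - 3 = -7q + 3  ⇒  14q = 6  ⇒  q = 3/7.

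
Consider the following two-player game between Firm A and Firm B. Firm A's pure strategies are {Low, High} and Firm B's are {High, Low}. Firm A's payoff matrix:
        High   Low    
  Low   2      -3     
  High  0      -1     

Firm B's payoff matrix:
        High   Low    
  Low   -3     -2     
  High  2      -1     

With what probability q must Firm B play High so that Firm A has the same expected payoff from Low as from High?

q = 1/2

Firm A's indifference between Low and High determines Firm B's mixing probability q:
  Firm A's payoff from Low: q·2 + (1−q)·(-3) = 5q - 3
  Firm A's payoff from High: q·0 + (1−q)·(-1) = q - 1
  5q - 3 = q - 1  ⇒  4q = 2  ⇒  q = 1/2.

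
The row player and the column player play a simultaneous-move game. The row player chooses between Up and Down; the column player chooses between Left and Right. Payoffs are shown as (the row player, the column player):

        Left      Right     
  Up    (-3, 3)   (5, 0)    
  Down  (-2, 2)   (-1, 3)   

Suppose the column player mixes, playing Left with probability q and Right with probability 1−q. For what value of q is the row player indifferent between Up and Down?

q = 6/7

In a mixed equilibrium the row player is indifferent between Up and Down; this condition fixes q.
  the row player's payoff to Up: q·(-3) + (1−q)·5 = -8q + 5
  the row player's payoff to Down: q·(-2) + (1−q)·(-1) = -q - 1
  -8q + 5 = -q - 1  ⇒  -7q = -6  ⇒  q = 6/7.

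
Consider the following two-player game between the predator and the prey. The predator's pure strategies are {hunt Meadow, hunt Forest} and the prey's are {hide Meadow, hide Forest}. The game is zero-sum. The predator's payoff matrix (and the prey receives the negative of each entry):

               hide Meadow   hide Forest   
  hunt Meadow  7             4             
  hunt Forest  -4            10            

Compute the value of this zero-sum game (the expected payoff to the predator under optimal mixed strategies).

In a mixed equilibrium the predator is indifferent between hunt Meadow and hunt Forest; this condition fixes q.
  the predator's payoff from hunt Meadow: q·7 + (1−q)·4 = 3q + 4
  the predator's payoff from hunt Forest: q·(-4) + (1−q)·10 = -14q + 10
  3q + 4 = -14q + 10  ⇒  17q = 6  ⇒  q = 6/17.
The value is the predator's expected payoff against this mix (using hunt Meadow): (6/17)·7 + (11/17)·4 = 86/17.

v = 86/17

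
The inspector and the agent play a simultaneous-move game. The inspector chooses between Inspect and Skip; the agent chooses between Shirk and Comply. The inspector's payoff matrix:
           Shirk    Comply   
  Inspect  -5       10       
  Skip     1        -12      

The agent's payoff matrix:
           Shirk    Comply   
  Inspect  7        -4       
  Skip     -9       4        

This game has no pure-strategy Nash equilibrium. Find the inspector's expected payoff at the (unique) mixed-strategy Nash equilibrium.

-25/14

For the inspector to be willing to mix, the inspector must be indifferent between Inspect and Skip, which pins down the agent's mix.
  the inspector's expected payoff from Inspect: q·(-5) + (1−q)·10 = -15q + 10
  the inspector's expected payoff from Skip: q·1 + (1−q)·(-12) = 13q - 12
  -15q + 10 = 13q - 12  ⇒  -28q = -22  ⇒  q = 11/14.
At equilibrium the inspector is indifferent across rows, so the inspector's payoff equals the payoff from Inspect: (11/14)·(-5) + (3/14)·10 = -25/14.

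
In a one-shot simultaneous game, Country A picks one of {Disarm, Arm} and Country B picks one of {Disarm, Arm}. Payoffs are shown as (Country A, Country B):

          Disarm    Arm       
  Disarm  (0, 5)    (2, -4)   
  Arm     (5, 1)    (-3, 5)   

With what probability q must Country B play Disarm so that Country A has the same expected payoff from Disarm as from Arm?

q = 1/2

Set Country A's expected payoff from Disarm equal to that from Arm:
  Country A's payoff to Disarm: q·0 + (1−q)·2 = -2q + 2
  Country A's payoff to Arm: q·5 + (1−q)·(-3) = 8q - 3
  -2q + 2 = 8q - 3  ⇒  -10q = -5  ⇒  q = 1/2.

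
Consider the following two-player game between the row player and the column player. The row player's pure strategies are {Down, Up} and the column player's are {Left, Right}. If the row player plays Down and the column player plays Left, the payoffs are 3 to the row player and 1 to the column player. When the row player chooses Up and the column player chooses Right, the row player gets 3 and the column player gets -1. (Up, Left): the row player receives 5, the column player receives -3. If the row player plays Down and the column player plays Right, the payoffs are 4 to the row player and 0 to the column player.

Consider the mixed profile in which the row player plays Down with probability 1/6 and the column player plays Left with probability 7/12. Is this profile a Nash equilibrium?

No

Given the row player's mix p = 1/6, the column player's payoff from Left is -7/3 but from Right is -5/6. The column player strictly prefers Right, so the column player would not mix.
So the proposed profile is not a Nash equilibrium.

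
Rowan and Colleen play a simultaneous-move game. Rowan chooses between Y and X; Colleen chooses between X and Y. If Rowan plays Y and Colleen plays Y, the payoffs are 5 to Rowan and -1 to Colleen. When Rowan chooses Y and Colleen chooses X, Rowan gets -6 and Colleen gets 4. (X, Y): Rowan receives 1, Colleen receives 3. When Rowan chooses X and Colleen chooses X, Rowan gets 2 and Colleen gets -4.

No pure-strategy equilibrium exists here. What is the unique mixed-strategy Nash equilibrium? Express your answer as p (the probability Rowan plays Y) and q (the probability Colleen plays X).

For Colleen to be willing to mix, Colleen must be indifferent between X and Y, which pins down Rowan's mix.
  Colleen's payoff to X: p·4 + (1−p)·(-4) = 8p - 4
  Colleen's payoff to Y: p·(-1) + (1−p)·3 = -4p + 3
  8p - 4 = -4p + 3  ⇒  12p = 7  ⇒  p = 7/12.
In a mixed equilibrium Rowan is indifferent between Y and X; this condition fixes q.
  Rowan's expected payoff from Y: q·(-6) + (1−q)·5 = -11q + 5
  Rowan's expected payoff from X: q·2 + (1−q)·1 = q + 1
  -11q + 5 = q + 1  ⇒  -12q = -4  ⇒  q = 1/3.

p = 7/12, q = 1/3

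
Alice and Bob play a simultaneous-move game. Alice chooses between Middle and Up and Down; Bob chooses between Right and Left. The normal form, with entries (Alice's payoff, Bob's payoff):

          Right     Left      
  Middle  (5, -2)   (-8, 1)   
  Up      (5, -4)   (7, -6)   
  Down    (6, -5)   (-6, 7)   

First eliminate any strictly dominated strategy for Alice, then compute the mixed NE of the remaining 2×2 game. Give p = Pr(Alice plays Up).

Alice's strategy Middle is strictly dominated by Down: 6 > 5 and -6 > -8. Eliminate Middle.
Set Bob's expected payoff from Right equal to that from Left:
  Bob's payoff to Right: p·(-4) + (1−p)·(-5) = p - 5
  Bob's payoff to Left: p·(-6) + (1−p)·7 = -13p + 7
  p - 5 = -13p + 7  ⇒  14p = 12  ⇒  p = 6/7.

p = 6/7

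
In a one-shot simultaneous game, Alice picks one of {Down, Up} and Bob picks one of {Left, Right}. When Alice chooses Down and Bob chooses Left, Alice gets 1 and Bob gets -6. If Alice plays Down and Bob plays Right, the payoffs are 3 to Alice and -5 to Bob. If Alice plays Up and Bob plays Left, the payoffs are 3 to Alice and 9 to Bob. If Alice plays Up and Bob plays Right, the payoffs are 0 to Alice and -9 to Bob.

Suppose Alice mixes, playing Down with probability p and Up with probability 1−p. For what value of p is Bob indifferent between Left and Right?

p = 18/19

Bob's indifference between Left and Right determines Alice's mixing probability p:
  Bob's payoff from Left: p·(-6) + (1−p)·9 = -15p + 9
  Bob's payoff from Right: p·(-5) + (1−p)·(-9) = 4p - 9
  -15p + 9 = 4p - 9  ⇒  -19p = -18  ⇒  p = 18/19.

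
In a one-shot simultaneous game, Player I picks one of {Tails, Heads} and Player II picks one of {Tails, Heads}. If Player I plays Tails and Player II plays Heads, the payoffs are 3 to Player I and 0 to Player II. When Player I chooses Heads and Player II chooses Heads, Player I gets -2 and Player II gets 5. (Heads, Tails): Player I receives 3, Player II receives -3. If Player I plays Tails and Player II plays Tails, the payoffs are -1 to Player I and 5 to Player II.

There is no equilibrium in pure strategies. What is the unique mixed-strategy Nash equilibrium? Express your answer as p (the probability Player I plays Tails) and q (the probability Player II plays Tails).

p = 8/13, q = 5/9

For Player II to be willing to mix, Player II must be indifferent between Tails and Heads, which pins down Player I's mix.
  Player II's expected payoff from Tails: p·5 + (1−p)·(-3) = 8p - 3
  Player II's expected payoff from Heads: p·0 + (1−p)·5 = -5p + 5
  8p - 3 = -5p + 5  ⇒  13p = 8  ⇒  p = 8/13.
Player I's indifference between Tails and Heads determines Player II's mixing probability q:
  Player I's payoff to Tails: q·(-1) + (1−q)·3 = -4q + 3
  Player I's payoff to Heads: q·3 + (1−q)·(-2) = 5q - 2
  -4q + 3 = 5q - 2  ⇒  -9q = -5  ⇒  q = 5/9.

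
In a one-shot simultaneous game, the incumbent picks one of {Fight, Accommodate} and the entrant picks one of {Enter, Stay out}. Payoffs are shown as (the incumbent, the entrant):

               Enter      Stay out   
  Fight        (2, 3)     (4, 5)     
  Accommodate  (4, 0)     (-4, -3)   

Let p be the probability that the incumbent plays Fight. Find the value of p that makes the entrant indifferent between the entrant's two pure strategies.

The incumbent's mix must leave the entrant indifferent between Enter and Stay out.
  the entrant's payoff to Enter: p·3 + (1−p)·0 = 3p
  the entrant's payoff to Stay out: p·5 + (1−p)·(-3) = 8p - 3
  3p = 8p - 3  ⇒  -5p = -3  ⇒  p = 3/5.

p = 3/5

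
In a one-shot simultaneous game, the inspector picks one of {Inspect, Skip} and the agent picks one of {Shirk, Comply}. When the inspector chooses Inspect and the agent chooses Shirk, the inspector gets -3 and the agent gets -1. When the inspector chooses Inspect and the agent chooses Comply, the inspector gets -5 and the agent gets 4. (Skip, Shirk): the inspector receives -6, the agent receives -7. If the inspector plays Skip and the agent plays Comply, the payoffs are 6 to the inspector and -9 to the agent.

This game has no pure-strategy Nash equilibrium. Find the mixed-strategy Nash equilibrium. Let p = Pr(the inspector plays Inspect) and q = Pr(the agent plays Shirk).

p = 2/7, q = 11/14

The inspector's mix must leave the agent indifferent between Shirk and Comply.
  the agent's payoff to Shirk: p·(-1) + (1−p)·(-7) = 6p - 7
  the agent's payoff to Comply: p·4 + (1−p)·(-9) = 13p - 9
  6p - 7 = 13p - 9  ⇒  -7p = -2  ⇒  p = 2/7.
Set the inspector's expected payoff from Inspect equal to that from Skip:
  the inspector's payoff to Inspect: q·(-3) + (1−q)·(-5) = 2q - 5
  the inspector's payoff to Skip: q·(-6) + (1−q)·6 = -12q + 6
  2q - 5 = -12q + 6  ⇒  14q = 11  ⇒  q = 11/14.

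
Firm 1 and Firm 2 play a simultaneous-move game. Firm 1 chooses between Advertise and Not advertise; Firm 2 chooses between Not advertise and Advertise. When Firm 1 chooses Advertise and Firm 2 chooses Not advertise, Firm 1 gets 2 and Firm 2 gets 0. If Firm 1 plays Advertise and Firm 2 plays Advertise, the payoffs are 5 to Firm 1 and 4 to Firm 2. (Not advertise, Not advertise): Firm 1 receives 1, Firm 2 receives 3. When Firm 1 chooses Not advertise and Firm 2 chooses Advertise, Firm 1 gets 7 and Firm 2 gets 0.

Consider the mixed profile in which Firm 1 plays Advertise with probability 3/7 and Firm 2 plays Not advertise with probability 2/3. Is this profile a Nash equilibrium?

Yes

Check Firm 2's indifference given Firm 1's mix p = 3/7:
  payoff from Not advertise = 12/7; payoff from Advertise = 12/7 — equal.
Check Firm 1's indifference given Firm 2's mix q = 2/3:
  payoff from Advertise = 3; payoff from Not advertise = 3 — equal.
Both players are indifferent, so neither can profitably deviate.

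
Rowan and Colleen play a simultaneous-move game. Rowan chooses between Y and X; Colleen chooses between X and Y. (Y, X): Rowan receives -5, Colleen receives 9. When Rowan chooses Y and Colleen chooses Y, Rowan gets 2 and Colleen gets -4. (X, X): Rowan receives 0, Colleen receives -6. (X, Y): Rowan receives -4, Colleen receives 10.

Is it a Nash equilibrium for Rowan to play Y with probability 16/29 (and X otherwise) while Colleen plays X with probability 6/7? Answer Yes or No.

No

Given Colleen's mix q = 6/7, Rowan's payoff from Y is -4 but from X is -4/7. Rowan strictly prefers X, so Rowan would not mix.
So the proposed profile is not a Nash equilibrium.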